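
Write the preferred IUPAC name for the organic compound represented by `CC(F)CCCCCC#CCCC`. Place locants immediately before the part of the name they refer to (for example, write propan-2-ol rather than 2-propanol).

The longest carbon chain that includes the multiple bond has 12 carbons, so the parent hydride is dodecane.
A C≡C triple bond in the chain gives the infix -yne-.
Number the chain so that numbering from this end puts the triple bond at C-4 rather than C-8.
With this numbering: the triple bond between C-4 and C-5; a fluoro group at C-11.
Assembling the pieces gives 11-fluorododec-4-yne.

11-fluorododec-4-yne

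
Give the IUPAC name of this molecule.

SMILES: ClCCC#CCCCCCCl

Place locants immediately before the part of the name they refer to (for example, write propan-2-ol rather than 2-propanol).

1,9-dichloronon-3-yne

The longest carbon chain that includes the multiple bond has 9 carbons, so the parent hydride is nonane.
A C≡C triple bond in the chain gives the infix -yne-.
The numbering direction is chosen so that numbering from this end puts the triple bond at C-3 rather than C-6.
This places the triple bond between C-3 and C-4; chloro groups at C-1 and C-9.
Putting it together: 1,9-dichloronon-3-yne.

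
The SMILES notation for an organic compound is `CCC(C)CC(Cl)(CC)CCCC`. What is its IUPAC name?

The longest continuous carbon chain has 9 atoms, so the parent hydride is nonane.
Number the chain so that the substituent locant set {3,5,5} is lower than {5,5,7} at the first point of difference.
That gives a chloro group at C-5; an ethyl group at C-5; a methyl group at C-3.
Substituent prefixes are cited in alphabetical order (multiplying prefixes like di-/tri- are ignored for ordering).
The name is 5-chloro-5-ethyl-3-methylnonane.

5-chloro-5-ethyl-3-methylnonane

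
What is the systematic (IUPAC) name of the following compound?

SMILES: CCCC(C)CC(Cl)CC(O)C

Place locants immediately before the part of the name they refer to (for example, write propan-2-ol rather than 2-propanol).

4-chloro-6-methylnonan-2-ol

The longest carbon chain that includes the –OH group has 9 carbons, so the parent hydride is nonane.
The principal characteristic group is an alcohol (–OH), named with the suffix -ol.
Choose the numbering such that numbering from this end puts the hydroxyl group at C-2 rather than C-8.
This places the hydroxyl at C-2; a chloro group at C-4; a methyl group at C-6.
Substituent prefixes are cited in alphabetical order (multiplying prefixes like di-/tri- are ignored for ordering).
Assembling the pieces gives 4-chloro-6-methylnonan-2-ol.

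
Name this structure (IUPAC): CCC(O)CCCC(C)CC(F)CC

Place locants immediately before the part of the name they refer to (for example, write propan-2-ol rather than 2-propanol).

9-fluoro-7-methylundecan-3-ol

The longest carbon chain that includes the –OH group has 11 carbons, so the parent hydride is undecane.
The principal characteristic group is an alcohol (–OH), named with the suffix -ol.
Number the chain so that numbering from this end puts the hydroxyl group at C-3 rather than C-9.
This places the hydroxyl at C-3; a fluoro group at C-9; a methyl group at C-7.
The substituents are ordered alphabetically, ignoring any di-/tri- multipliers.
Putting it together: 9-fluoro-7-methylundecan-3-ol.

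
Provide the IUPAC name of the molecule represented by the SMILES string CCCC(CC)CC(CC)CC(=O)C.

4,6-diethylnonan-2-one

Counting along the main chain through the carbonyl gives 9 carbons: the parent is nonane.
A ketone (C=O on an internal carbon) is the principal characteristic group, giving the suffix -one.
The numbering direction is chosen so that numbering from this end puts the carbonyl group at C-2 rather than C-8.
With this numbering: the carbonyl at C-2; ethyl groups at C-4 and C-6.
The name is 4,6-diethylnonan-2-one.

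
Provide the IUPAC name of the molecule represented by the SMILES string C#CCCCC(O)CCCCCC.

Counting along the main chain through the –OH group and the multiple bond gives 12 carbons: the parent is dodecane.
An alcohol (–OH) is the principal characteristic group, giving the suffix -ol.
There is one C≡C triple bond, indicated by the ending -yne.
The numbering direction is chosen so that numbering from this end puts the hydroxyl group at C-6 rather than C-7.
That gives the hydroxyl at C-6; the triple bond between C-1 and C-2.
The name is dodec-1-yn-6-ol.

dodec-1-yn-6-ol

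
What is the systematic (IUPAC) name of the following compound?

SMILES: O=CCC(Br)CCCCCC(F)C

3-bromo-9-fluorodecanal

The longest chain bearing the –CHO group is 10 carbons long (decane).
The principal characteristic group is an aldehyde (terminal –CHO), named with the suffix -al.
Number the chain so that the aldehyde carbon is C-1 by definition.
This places a bromo group at C-3; a fluoro group at C-9.
Prefixes are listed alphabetically: bromo, fluoro.
Assembling the pieces gives 3-bromo-9-fluorodecanal.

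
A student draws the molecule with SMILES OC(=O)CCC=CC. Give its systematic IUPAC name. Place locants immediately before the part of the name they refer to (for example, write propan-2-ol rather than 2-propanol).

hex-4-enoic acid

The longest chain bearing the –COOH group and the multiple bond is 6 carbons long (hexane).
The highest-priority functional group is a carboxylic acid (terminal –COOH), so the name ends in -oic acid.
There is one C=C double bond, indicated by the ending -ene.
The numbering direction is chosen so that the carboxylic acid carbon is C-1 by definition.
With this numbering: the double bond between C-4 and C-5.
The name is hex-4-enoic acid.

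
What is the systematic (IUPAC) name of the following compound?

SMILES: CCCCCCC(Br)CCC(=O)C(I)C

6-bromo-2-iodododecan-3-one

The longest carbon chain that includes the carbonyl has 12 carbons, so the parent hydride is dodecane.
The principal characteristic group is a ketone (C=O on an internal carbon), named with the suffix -one.
The numbering direction is chosen so that numbering from this end puts the carbonyl group at C-3 rather than C-10.
This places the carbonyl at C-3; a bromo group at C-6; an iodo group at C-2.
The substituents are ordered alphabetically, ignoring any di-/tri- multipliers.
Putting it together: 6-bromo-2-iodododecan-3-one.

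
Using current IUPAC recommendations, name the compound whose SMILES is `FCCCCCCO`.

Counting along the main chain through the –OH group gives 6 carbons: the parent is hexane.
An alcohol (–OH) is the principal characteristic group, giving the suffix -ol.
The numbering direction is chosen so that numbering from this end puts the hydroxyl group at C-1 rather than C-6.
With this numbering: the hydroxyl at C-1; a fluoro group at C-6.
Assembling the pieces gives 6-fluorohexan-1-ol.

6-fluorohexan-1-ol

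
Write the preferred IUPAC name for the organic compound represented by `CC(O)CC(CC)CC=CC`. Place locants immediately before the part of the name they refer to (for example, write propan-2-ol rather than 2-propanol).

The longest carbon chain that includes the –OH group and the multiple bond has 8 carbons, so the parent hydride is octane.
The highest-priority functional group is an alcohol (–OH), so the name ends in -ol.
The chain contains a C=C double bond, so the unsaturation ending is -ene.
Number the chain so that numbering from this end puts the hydroxyl group at C-2 rather than C-7.
That gives the hydroxyl at C-2; the double bond between C-6 and C-7; an ethyl group at C-4.
Assembling the pieces gives 4-ethyloct-6-en-2-ol.

4-ethyloct-6-en-2-ol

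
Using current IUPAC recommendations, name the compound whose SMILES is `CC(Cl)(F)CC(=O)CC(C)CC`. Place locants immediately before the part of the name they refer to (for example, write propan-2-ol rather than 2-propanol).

The longest carbon chain that includes the carbonyl has 8 carbons, so the parent hydride is octane.
A ketone (C=O on an internal carbon) is the principal characteristic group, giving the suffix -one.
The numbering direction is chosen so that numbering from this end puts the carbonyl group at C-4 rather than C-5.
That gives the carbonyl at C-4; a chloro group at C-2; a fluoro group at C-2; a methyl group at C-6.
Substituent prefixes are cited in alphabetical order (multiplying prefixes like di-/tri- are ignored for ordering).
Putting it together: 2-chloro-2-fluoro-6-methyloctan-4-one.

2-chloro-2-fluoro-6-methyloctan-4-one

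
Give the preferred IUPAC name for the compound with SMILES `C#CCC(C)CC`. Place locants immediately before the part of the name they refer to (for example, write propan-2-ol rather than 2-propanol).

4-methylhex-1-yne

The longest carbon chain that includes the multiple bond has 6 carbons, so the parent hydride is hexane.
The chain contains a C≡C triple bond, so the unsaturation ending is -yne.
Number the chain so that numbering from this end puts the triple bond at C-1 rather than C-5.
That gives the triple bond between C-1 and C-2; a methyl group at C-4.
The name is 4-methylhex-1-yne.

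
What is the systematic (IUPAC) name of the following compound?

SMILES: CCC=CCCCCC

The longest carbon chain that includes the multiple bond has 9 carbons, so the parent hydride is nonane.
The chain contains a C=C double bond, so the unsaturation ending is -ene.
Choose the numbering such that numbering from this end puts the double bond at C-3 rather than C-6.
That gives the double bond between C-3 and C-4.
The name is non-3-ene.

non-3-ene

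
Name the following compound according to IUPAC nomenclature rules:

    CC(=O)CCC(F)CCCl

The longest chain bearing the carbonyl is 7 carbons long (heptane).
The highest-priority functional group is a ketone (C=O on an internal carbon), so the name ends in -one.
Choose the numbering such that numbering from this end puts the carbonyl group at C-2 rather than C-6.
This places the carbonyl at C-2; a chloro group at C-7; a fluoro group at C-5.
Prefixes are listed alphabetically: chloro, fluoro.
The name is 7-chloro-5-fluoroheptan-2-one.

7-chloro-5-fluoroheptan-2-one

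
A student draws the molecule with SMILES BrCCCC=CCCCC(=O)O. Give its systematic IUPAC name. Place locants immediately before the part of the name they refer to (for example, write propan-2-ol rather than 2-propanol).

9-bromonon-5-enoic acid

The longest chain bearing the –COOH group and the multiple bond is 9 carbons long (nonane).
The principal characteristic group is a carboxylic acid (terminal –COOH), named with the suffix -oic acid.
The chain contains a C=C double bond, so the unsaturation ending is -ene.
Choose the numbering such that the carboxylic acid carbon is C-1 by definition.
With this numbering: the double bond between C-5 and C-6; a bromo group at C-9.
Putting it together: 9-bromonon-5-enoic acid.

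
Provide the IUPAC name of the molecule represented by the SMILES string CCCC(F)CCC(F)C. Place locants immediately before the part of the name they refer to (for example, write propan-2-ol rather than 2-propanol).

2,5-difluorooctane

The longest carbon chain is 8 atoms: the parent is octane.
Choose the numbering such that the substituent locant set {2,5} is lower than {4,7} at the first point of difference.
With this numbering: fluoro groups at C-2 and C-5.
The name is 2,5-difluorooctane.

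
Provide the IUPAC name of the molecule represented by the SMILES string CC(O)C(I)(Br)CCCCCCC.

Counting along the main chain through the –OH group gives 10 carbons: the parent is decane.
The highest-priority functional group is an alcohol (–OH), so the name ends in -ol.
Choose the numbering such that numbering from this end puts the hydroxyl group at C-2 rather than C-9.
That gives the hydroxyl at C-2; a bromo group at C-3; an iodo group at C-3.
Prefixes are listed alphabetically: bromo, iodo.
Putting it together: 3-bromo-3-iododecan-2-ol.

3-bromo-3-iododecan-2-ol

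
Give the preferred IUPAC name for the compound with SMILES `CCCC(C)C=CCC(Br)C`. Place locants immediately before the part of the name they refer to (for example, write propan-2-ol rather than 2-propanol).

2-bromo-6-methylnon-4-ene

The longest chain bearing the multiple bond is 9 carbons long (nonane).
The chain contains a C=C double bond, so the unsaturation ending is -ene.
Number the chain so that numbering from this end puts the double bond at C-4 rather than C-5.
This places the double bond between C-4 and C-5; a bromo group at C-2; a methyl group at C-6.
The substituents are ordered alphabetically, ignoring any di-/tri- multipliers.
The name is 2-bromo-6-methylnon-4-ene.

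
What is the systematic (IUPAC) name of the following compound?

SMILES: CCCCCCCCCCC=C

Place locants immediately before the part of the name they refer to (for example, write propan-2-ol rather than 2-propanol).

The longest carbon chain that includes the multiple bond has 12 carbons, so the parent hydride is dodecane.
There is one C=C double bond, indicated by the ending -ene.
Number the chain so that numbering from this end puts the double bond at C-1 rather than C-11.
This places the double bond between C-1 and C-2.
Assembling the pieces gives dodec-1-ene.

dodec-1-ene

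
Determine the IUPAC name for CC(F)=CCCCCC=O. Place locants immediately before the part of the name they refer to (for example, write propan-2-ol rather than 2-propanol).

7-fluorooct-6-enal

Counting along the main chain through the –CHO group and the multiple bond gives 8 carbons: the parent is octane.
The highest-priority functional group is an aldehyde (terminal –CHO), so the name ends in -al.
A C=C double bond in the chain gives the infix -ene-.
Choose the numbering such that the aldehyde carbon is C-1 by definition.
With this numbering: the double bond between C-6 and C-7; a fluoro group at C-7.
The name is 7-fluorooct-6-enal.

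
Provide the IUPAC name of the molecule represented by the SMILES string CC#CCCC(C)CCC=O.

The longest carbon chain that includes the –CHO group and the multiple bond has 9 carbons, so the parent hydride is nonane.
The highest-priority functional group is an aldehyde (terminal –CHO), so the name ends in -al.
There is one C≡C triple bond, indicated by the ending -yne.
Choose the numbering such that the aldehyde carbon is C-1 by definition.
That gives the triple bond between C-7 and C-8; a methyl group at C-4.
The name is 4-methylnon-7-ynal.

4-methylnon-7-ynal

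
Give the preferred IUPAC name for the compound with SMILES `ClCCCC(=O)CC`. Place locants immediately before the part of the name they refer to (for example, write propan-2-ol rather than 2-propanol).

6-chlorohexan-3-one

Counting along the main chain through the carbonyl gives 6 carbons: the parent is hexane.
The principal characteristic group is a ketone (C=O on an internal carbon), named with the suffix -one.
The numbering direction is chosen so that numbering from this end puts the carbonyl group at C-3 rather than C-4.
With this numbering: the carbonyl at C-3; a chloro group at C-6.
Assembling the pieces gives 6-chlorohexan-3-one.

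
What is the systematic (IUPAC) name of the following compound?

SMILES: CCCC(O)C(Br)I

1-bromo-1-iodopentan-2-ol

The longest chain bearing the –OH group is 5 carbons long (pentane).
The principal characteristic group is an alcohol (–OH), named with the suffix -ol.
The numbering direction is chosen so that numbering from this end puts the hydroxyl group at C-2 rather than C-4.
That gives the hydroxyl at C-2; a bromo group at C-1; an iodo group at C-1.
Prefixes are listed alphabetically: bromo, iodo.
Assembling the pieces gives 1-bromo-1-iodopentan-2-ol.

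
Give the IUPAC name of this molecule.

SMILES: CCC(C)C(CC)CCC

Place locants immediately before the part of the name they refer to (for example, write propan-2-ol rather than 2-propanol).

4-ethyl-3-methylheptane

The parent chain contains 7 carbons (heptane).
Number the chain so that the substituent locant set {3,4} is lower than {4,5} at the first point of difference.
That gives an ethyl group at C-4; a methyl group at C-3.
Prefixes are listed alphabetically: ethyl, methyl.
Putting it together: 4-ethyl-3-methylheptane.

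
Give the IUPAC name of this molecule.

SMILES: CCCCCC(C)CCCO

4-methylnonan-1-ol

The longest carbon chain that includes the –OH group has 9 carbons, so the parent hydride is nonane.
An alcohol (–OH) is the principal characteristic group, giving the suffix -ol.
Choose the numbering such that numbering from this end puts the hydroxyl group at C-1 rather than C-9.
This places the hydroxyl at C-1; a methyl group at C-4.
Assembling the pieces gives 4-methylnonan-1-ol.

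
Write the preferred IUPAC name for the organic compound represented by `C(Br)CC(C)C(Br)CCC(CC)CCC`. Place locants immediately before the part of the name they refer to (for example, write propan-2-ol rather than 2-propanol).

1,4-dibromo-7-ethyl-3-methyldecane

The parent chain contains 10 carbons (decane).
Choose the numbering such that the substituent locant set {1,3,4,7} is lower than {4,7,8,10} at the first point of difference.
This places bromo groups at C-1 and C-4; an ethyl group at C-7; a methyl group at C-3.
Prefixes are listed alphabetically: bromo, ethyl, methyl.
Putting it together: 1,4-dibromo-7-ethyl-3-methyldecane.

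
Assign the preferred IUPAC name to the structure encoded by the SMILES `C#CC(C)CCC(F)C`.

The longest carbon chain that includes the multiple bond has 7 carbons, so the parent hydride is heptane.
A C≡C triple bond in the chain gives the infix -yne-.
Choose the numbering such that numbering from this end puts the triple bond at C-1 rather than C-6.
That gives the triple bond between C-1 and C-2; a fluoro group at C-6; a methyl group at C-3.
Prefixes are listed alphabetically: fluoro, methyl.
Assembling the pieces gives 6-fluoro-3-methylhept-1-yne.

6-fluoro-3-methylhept-1-yne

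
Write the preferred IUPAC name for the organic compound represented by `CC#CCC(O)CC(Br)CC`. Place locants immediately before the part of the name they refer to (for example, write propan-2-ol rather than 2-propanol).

7-bromonon-2-yn-5-ol

The longest chain bearing the –OH group and the multiple bond is 9 carbons long (nonane).
The highest-priority functional group is an alcohol (–OH), so the name ends in -ol.
A C≡C triple bond in the chain gives the infix -yne-.
Choose the numbering such that numbering from this end puts the triple bond at C-2 rather than C-7.
That gives the hydroxyl at C-5; the triple bond between C-2 and C-3; a bromo group at C-7.
Putting it together: 7-bromonon-2-yn-5-ol.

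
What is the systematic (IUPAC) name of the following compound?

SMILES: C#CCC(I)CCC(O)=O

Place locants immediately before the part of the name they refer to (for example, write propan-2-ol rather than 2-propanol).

4-iodohept-6-ynoic acid

Counting along the main chain through the –COOH group and the multiple bond gives 7 carbons: the parent is heptane.
The principal characteristic group is a carboxylic acid (terminal –COOH), named with the suffix -oic acid.
A C≡C triple bond in the chain gives the infix -yne-.
Number the chain so that the carboxylic acid carbon is C-1 by definition.
This places the triple bond between C-6 and C-7; an iodo group at C-4.
The name is 4-iodohept-6-ynoic acid.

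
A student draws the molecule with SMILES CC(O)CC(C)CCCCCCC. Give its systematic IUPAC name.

4-methylundecan-2-ol

Counting along the main chain through the –OH group gives 11 carbons: the parent is undecane.
An alcohol (–OH) is the principal characteristic group, giving the suffix -ol.
Choose the numbering such that numbering from this end puts the hydroxyl group at C-2 rather than C-10.
With this numbering: the hydroxyl at C-2; a methyl group at C-4.
Putting it together: 4-methylundecan-2-ol.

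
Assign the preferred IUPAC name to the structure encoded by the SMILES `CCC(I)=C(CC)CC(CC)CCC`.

The longest carbon chain that includes the multiple bond has 9 carbons, so the parent hydride is nonane.
There is one C=C double bond, indicated by the ending -ene.
Number the chain so that numbering from this end puts the double bond at C-3 rather than C-6.
This places the double bond between C-3 and C-4; ethyl groups at C-4 and C-6; an iodo group at C-3.
The substituents are ordered alphabetically, ignoring any di-/tri- multipliers.
Assembling the pieces gives 4,6-diethyl-3-iodonon-3-ene.

4,6-diethyl-3-iodonon-3-ene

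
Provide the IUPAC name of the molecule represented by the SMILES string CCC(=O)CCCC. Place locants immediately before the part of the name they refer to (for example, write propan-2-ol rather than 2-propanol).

The longest chain bearing the carbonyl is 7 carbons long (heptane).
The highest-priority functional group is a ketone (C=O on an internal carbon), so the name ends in -one.
Number the chain so that numbering from this end puts the carbonyl group at C-3 rather than C-5.
That gives the carbonyl at C-3.
The name is heptan-3-one.

heptan-3-one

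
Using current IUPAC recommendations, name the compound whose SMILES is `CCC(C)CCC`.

The parent chain contains 6 carbons (hexane).
The numbering direction is chosen so that the substituent locant set {3} is lower than {4} at the first point of difference.
That gives a methyl group at C-3.
Assembling the pieces gives 3-methylhexane.

3-methylhexane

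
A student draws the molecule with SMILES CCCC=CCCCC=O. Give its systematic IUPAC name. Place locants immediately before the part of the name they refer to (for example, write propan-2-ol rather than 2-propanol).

non-5-enal

The longest chain bearing the –CHO group and the multiple bond is 9 carbons long (nonane).
The highest-priority functional group is an aldehyde (terminal –CHO), so the name ends in -al.
A C=C double bond in the chain gives the infix -ene-.
Number the chain so that the aldehyde carbon is C-1 by definition.
That gives the double bond between C-5 and C-6.
Putting it together: non-5-enal.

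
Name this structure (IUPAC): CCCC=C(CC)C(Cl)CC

3-chloro-4-ethyloct-4-ene

Counting along the main chain through the multiple bond gives 8 carbons: the parent is octane.
A C=C double bond in the chain gives the infix -ene-.
The numbering direction is chosen so that the substituent locant set {3,4} is lower than {5,6} at the first point of difference.
This places the double bond between C-4 and C-5; a chloro group at C-3; an ethyl group at C-4.
The substituents are ordered alphabetically, ignoring any di-/tri- multipliers.
The name is 3-chloro-4-ethyloct-4-ene.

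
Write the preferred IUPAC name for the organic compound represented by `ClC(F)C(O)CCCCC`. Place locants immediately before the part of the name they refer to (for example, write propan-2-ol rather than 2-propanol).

Counting along the main chain through the –OH group gives 7 carbons: the parent is heptane.
The highest-priority functional group is an alcohol (–OH), so the name ends in -ol.
Number the chain so that numbering from this end puts the hydroxyl group at C-2 rather than C-6.
With this numbering: the hydroxyl at C-2; a chloro group at C-1; a fluoro group at C-1.
The substituents are ordered alphabetically, ignoring any di-/tri- multipliers.
Assembling the pieces gives 1-chloro-1-fluoroheptan-2-ol.

1-chloro-1-fluoroheptan-2-ol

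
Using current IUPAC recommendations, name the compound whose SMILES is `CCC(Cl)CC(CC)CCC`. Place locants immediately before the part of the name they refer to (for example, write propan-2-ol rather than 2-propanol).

3-chloro-5-ethyloctane

The parent chain contains 8 carbons (octane).
The numbering direction is chosen so that the substituent locant set {3,5} is lower than {4,6} at the first point of difference.
With this numbering: a chloro group at C-3; an ethyl group at C-5.
Prefixes are listed alphabetically: chloro, ethyl.
Assembling the pieces gives 3-chloro-5-ethyloctane.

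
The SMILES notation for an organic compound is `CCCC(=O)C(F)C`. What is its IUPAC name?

2-fluorohexan-3-one

The longest chain bearing the carbonyl is 6 carbons long (hexane).
A ketone (C=O on an internal carbon) is the principal characteristic group, giving the suffix -one.
Number the chain so that numbering from this end puts the carbonyl group at C-3 rather than C-4.
With this numbering: the carbonyl at C-3; a fluoro group at C-2.
Putting it together: 2-fluorohexan-3-one.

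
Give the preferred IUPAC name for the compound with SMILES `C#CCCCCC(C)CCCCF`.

11-fluoro-7-methylundec-1-yne

The longest carbon chain that includes the multiple bond has 11 carbons, so the parent hydride is undecane.
There is one C≡C triple bond, indicated by the ending -yne.
Number the chain so that numbering from this end puts the triple bond at C-1 rather than C-10.
With this numbering: the triple bond between C-1 and C-2; a fluoro group at C-11; a methyl group at C-7.
Substituent prefixes are cited in alphabetical order (multiplying prefixes like di-/tri- are ignored for ordering).
Assembling the pieces gives 11-fluoro-7-methylundec-1-yne.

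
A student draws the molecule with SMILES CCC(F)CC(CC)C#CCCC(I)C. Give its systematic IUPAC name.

7-ethyl-9-fluoro-2-iodoundec-5-yne

Counting along the main chain through the multiple bond gives 11 carbons: the parent is undecane.
A C≡C triple bond in the chain gives the infix -yne-.
The numbering direction is chosen so that numbering from this end puts the triple bond at C-5 rather than C-6.
With this numbering: the triple bond between C-5 and C-6; an ethyl group at C-7; a fluoro group at C-9; an iodo group at C-2.
Substituent prefixes are cited in alphabetical order (multiplying prefixes like di-/tri- are ignored for ordering).
The name is 7-ethyl-9-fluoro-2-iodoundec-5-yne.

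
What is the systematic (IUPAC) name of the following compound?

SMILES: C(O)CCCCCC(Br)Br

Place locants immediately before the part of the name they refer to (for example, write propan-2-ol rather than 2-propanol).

The longest carbon chain that includes the –OH group has 7 carbons, so the parent hydride is heptane.
The highest-priority functional group is an alcohol (–OH), so the name ends in -ol.
Number the chain so that numbering from this end puts the hydroxyl group at C-1 rather than C-7.
With this numbering: the hydroxyl at C-1; two bromo groups at C-7.
The name is 7,7-dibromoheptan-1-ol.

7,7-dibromoheptan-1-ol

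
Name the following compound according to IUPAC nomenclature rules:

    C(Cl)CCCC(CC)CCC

The longest carbon chain is 8 atoms: the parent is octane.
Choose the numbering such that the substituent locant set {1,5} is lower than {4,8} at the first point of difference.
This places a chloro group at C-1; an ethyl group at C-5.
The substituents are ordered alphabetically, ignoring any di-/tri- multipliers.
Putting it together: 1-chloro-5-ethyloctane.

1-chloro-5-ethyloctane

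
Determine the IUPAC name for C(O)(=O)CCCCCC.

The longest chain bearing the –COOH group is 7 carbons long (heptane).
The principal characteristic group is a carboxylic acid (terminal –COOH), named with the suffix -oic acid.
Choose the numbering such that the carboxylic acid carbon is C-1 by definition.
Assembling the pieces gives heptanoic acid.

heptanoic acid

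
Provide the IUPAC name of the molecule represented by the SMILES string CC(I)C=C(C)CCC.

2-iodo-4-methylhept-3-ene

Counting along the main chain through the multiple bond gives 7 carbons: the parent is heptane.
There is one C=C double bond, indicated by the ending -ene.
Choose the numbering such that numbering from this end puts the double bond at C-3 rather than C-4.
That gives the double bond between C-3 and C-4; an iodo group at C-2; a methyl group at C-4.
Substituent prefixes are cited in alphabetical order (multiplying prefixes like di-/tri- are ignored for ordering).
The name is 2-iodo-4-methylhept-3-ene.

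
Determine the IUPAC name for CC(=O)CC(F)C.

Counting along the main chain through the carbonyl gives 5 carbons: the parent is pentane.
A ketone (C=O on an internal carbon) is the principal characteristic group, giving the suffix -one.
Choose the numbering such that numbering from this end puts the carbonyl group at C-2 rather than C-4.
That gives the carbonyl at C-2; a fluoro group at C-4.
The name is 4-fluoropentan-2-one.

4-fluoropentan-2-one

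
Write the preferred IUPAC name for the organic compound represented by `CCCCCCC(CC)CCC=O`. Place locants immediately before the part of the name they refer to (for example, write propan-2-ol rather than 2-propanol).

4-ethyldecanal

Counting along the main chain through the –CHO group gives 10 carbons: the parent is decane.
The principal characteristic group is an aldehyde (terminal –CHO), named with the suffix -al.
Choose the numbering such that the aldehyde carbon is C-1 by definition.
That gives an ethyl group at C-4.
Putting it together: 4-ethyldecanal.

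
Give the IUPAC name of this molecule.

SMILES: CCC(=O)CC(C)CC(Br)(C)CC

7-bromo-5,7-dimethylnonan-3-one

The longest carbon chain that includes the carbonyl has 9 carbons, so the parent hydride is nonane.
The highest-priority functional group is a ketone (C=O on an internal carbon), so the name ends in -one.
The numbering direction is chosen so that numbering from this end puts the carbonyl group at C-3 rather than C-7.
With this numbering: the carbonyl at C-3; a bromo group at C-7; methyl groups at C-5 and C-7.
The substituents are ordered alphabetically, ignoring any di-/tri- multipliers.
The name is 7-bromo-5,7-dimethylnonan-3-one.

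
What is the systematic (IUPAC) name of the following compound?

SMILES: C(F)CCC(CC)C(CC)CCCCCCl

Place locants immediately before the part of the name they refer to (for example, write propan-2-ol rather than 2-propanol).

The longest continuous carbon chain has 10 atoms, so the parent hydride is decane.
The numbering direction is chosen so that the substituent locant set {1,4,5,10} is lower than {1,6,7,10} at the first point of difference.
This places a chloro group at C-10; ethyl groups at C-4 and C-5; a fluoro group at C-1.
Prefixes are listed alphabetically: chloro, ethyl, fluoro.
Assembling the pieces gives 10-chloro-4,5-diethyl-1-fluorodecane.

10-chloro-4,5-diethyl-1-fluorodecane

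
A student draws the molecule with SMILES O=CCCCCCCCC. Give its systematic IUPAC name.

Counting along the main chain through the –CHO group gives 9 carbons: the parent is nonane.
The principal characteristic group is an aldehyde (terminal –CHO), named with the suffix -al.
Choose the numbering such that the aldehyde carbon is C-1 by definition.
The name is nonanal.

nonanal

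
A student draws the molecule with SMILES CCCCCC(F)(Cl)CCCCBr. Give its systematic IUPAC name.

1-bromo-5-chloro-5-fluorodecane

The longest continuous carbon chain has 10 atoms, so the parent hydride is decane.
The numbering direction is chosen so that the substituent locant set {1,5,5} is lower than {6,6,10} at the first point of difference.
This places a bromo group at C-1; a chloro group at C-5; a fluoro group at C-5.
The substituents are ordered alphabetically, ignoring any di-/tri- multipliers.
Putting it together: 1-bromo-5-chloro-5-fluorodecane.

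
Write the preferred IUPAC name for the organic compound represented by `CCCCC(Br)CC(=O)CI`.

The longest chain bearing the carbonyl is 8 carbons long (octane).
The principal characteristic group is a ketone (C=O on an internal carbon), named with the suffix -one.
The numbering direction is chosen so that numbering from this end puts the carbonyl group at C-2 rather than C-7.
That gives the carbonyl at C-2; a bromo group at C-4; an iodo group at C-1.
Substituent prefixes are cited in alphabetical order (multiplying prefixes like di-/tri- are ignored for ordering).
Assembling the pieces gives 4-bromo-1-iodooctan-2-one.

4-bromo-1-iodooctan-2-one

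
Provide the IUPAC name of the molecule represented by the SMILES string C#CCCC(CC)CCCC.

The longest carbon chain that includes the multiple bond has 9 carbons, so the parent hydride is nonane.
There is one C≡C triple bond, indicated by the ending -yne.
Choose the numbering such that numbering from this end puts the triple bond at C-1 rather than C-8.
This places the triple bond between C-1 and C-2; an ethyl group at C-5.
Assembling the pieces gives 5-ethylnon-1-yne.

5-ethylnon-1-yne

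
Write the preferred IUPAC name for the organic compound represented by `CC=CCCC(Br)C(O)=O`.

2-bromohept-5-enoic acid

The longest carbon chain that includes the –COOH group and the multiple bond has 7 carbons, so the parent hydride is heptane.
The highest-priority functional group is a carboxylic acid (terminal –COOH), so the name ends in -oic acid.
There is one C=C double bond, indicated by the ending -ene.
Choose the numbering such that the carboxylic acid carbon is C-1 by definition.
With this numbering: the double bond between C-5 and C-6; a bromo group at C-2.
Putting it together: 2-bromohept-5-enoic acid.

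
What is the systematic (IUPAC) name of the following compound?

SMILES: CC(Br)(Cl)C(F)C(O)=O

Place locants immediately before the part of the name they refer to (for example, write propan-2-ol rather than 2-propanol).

Counting along the main chain through the –COOH group gives 4 carbons: the parent is butane.
The highest-priority functional group is a carboxylic acid (terminal –COOH), so the name ends in -oic acid.
The numbering direction is chosen so that the carboxylic acid carbon is C-1 by definition.
This places a bromo group at C-3; a chloro group at C-3; a fluoro group at C-2.
Substituent prefixes are cited in alphabetical order (multiplying prefixes like di-/tri- are ignored for ordering).
Putting it together: 3-bromo-3-chloro-2-fluorobutanoic acid.

3-bromo-3-chloro-2-fluorobutanoic acid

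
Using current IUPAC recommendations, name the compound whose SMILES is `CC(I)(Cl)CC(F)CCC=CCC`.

9-chloro-7-fluoro-9-iododec-3-ene

Counting along the main chain through the multiple bond gives 10 carbons: the parent is decane.
The chain contains a C=C double bond, so the unsaturation ending is -ene.
The numbering direction is chosen so that numbering from this end puts the double bond at C-3 rather than C-7.
That gives the double bond between C-3 and C-4; a chloro group at C-9; a fluoro group at C-7; an iodo group at C-9.
Prefixes are listed alphabetically: chloro, fluoro, iodo.
Assembling the pieces gives 9-chloro-7-fluoro-9-iododec-3-ene.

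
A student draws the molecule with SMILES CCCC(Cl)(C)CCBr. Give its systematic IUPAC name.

The longest carbon chain is 6 atoms: the parent is hexane.
The numbering direction is chosen so that the substituent locant set {1,3,3} is lower than {4,4,6} at the first point of difference.
That gives a bromo group at C-1; a chloro group at C-3; a methyl group at C-3.
Substituent prefixes are cited in alphabetical order (multiplying prefixes like di-/tri- are ignored for ordering).
Assembling the pieces gives 1-bromo-3-chloro-3-methylhexane.

1-bromo-3-chloro-3-methylhexane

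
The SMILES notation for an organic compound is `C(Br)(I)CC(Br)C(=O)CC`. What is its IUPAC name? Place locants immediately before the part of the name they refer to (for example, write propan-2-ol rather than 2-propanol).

4,6-dibromo-6-iodohexan-3-one

The longest chain bearing the carbonyl is 6 carbons long (hexane).
A ketone (C=O on an internal carbon) is the principal characteristic group, giving the suffix -one.
Number the chain so that numbering from this end puts the carbonyl group at C-3 rather than C-4.
This places the carbonyl at C-3; bromo groups at C-4 and C-6; an iodo group at C-6.
Prefixes are listed alphabetically: bromo, iodo.
The name is 4,6-dibromo-6-iodohexan-3-one.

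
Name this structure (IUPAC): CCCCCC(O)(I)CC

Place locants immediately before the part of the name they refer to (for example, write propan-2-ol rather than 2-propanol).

3-iodooctan-3-ol

Counting along the main chain through the –OH group gives 8 carbons: the parent is octane.
The principal characteristic group is an alcohol (–OH), named with the suffix -ol.
Number the chain so that numbering from this end puts the hydroxyl group at C-3 rather than C-6.
With this numbering: the hydroxyl at C-3; an iodo group at C-3.
Assembling the pieces gives 3-iodooctan-3-ol.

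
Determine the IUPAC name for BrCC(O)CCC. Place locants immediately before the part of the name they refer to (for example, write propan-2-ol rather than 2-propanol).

The longest carbon chain that includes the –OH group has 5 carbons, so the parent hydride is pentane.
An alcohol (–OH) is the principal characteristic group, giving the suffix -ol.
Choose the numbering such that numbering from this end puts the hydroxyl group at C-2 rather than C-4.
With this numbering: the hydroxyl at C-2; a bromo group at C-1.
Assembling the pieces gives 1-bromopentan-2-ol.

1-bromopentan-2-ol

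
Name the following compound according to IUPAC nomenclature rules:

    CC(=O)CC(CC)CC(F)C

4-ethyl-6-fluoroheptan-2-one

Counting along the main chain through the carbonyl gives 7 carbons: the parent is heptane.
A ketone (C=O on an internal carbon) is the principal characteristic group, giving the suffix -one.
The numbering direction is chosen so that numbering from this end puts the carbonyl group at C-2 rather than C-6.
This places the carbonyl at C-2; an ethyl group at C-4; a fluoro group at C-6.
Substituent prefixes are cited in alphabetical order (multiplying prefixes like di-/tri- are ignored for ordering).
Putting it together: 4-ethyl-6-fluoroheptan-2-one.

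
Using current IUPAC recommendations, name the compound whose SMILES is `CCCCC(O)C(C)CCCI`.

1-iodo-4-methylnonan-5-ol

The longest chain bearing the –OH group is 9 carbons long (nonane).
An alcohol (–OH) is the principal characteristic group, giving the suffix -ol.
Number the chain so that the substituent locant set {1,4} is lower than {6,9} at the first point of difference.
That gives the hydroxyl at C-5; an iodo group at C-1; a methyl group at C-4.
The substituents are ordered alphabetically, ignoring any di-/tri- multipliers.
Putting it together: 1-iodo-4-methylnonan-5-ol.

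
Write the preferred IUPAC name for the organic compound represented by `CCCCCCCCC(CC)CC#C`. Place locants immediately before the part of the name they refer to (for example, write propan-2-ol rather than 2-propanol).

The longest carbon chain that includes the multiple bond has 12 carbons, so the parent hydride is dodecane.
The chain contains a C≡C triple bond, so the unsaturation ending is -yne.
Number the chain so that numbering from this end puts the triple bond at C-1 rather than C-11.
This places the triple bond between C-1 and C-2; an ethyl group at C-4.
The name is 4-ethyldodec-1-yne.

4-ethyldodec-1-yne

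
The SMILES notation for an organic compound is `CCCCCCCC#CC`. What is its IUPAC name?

dec-2-yne

The longest carbon chain that includes the multiple bond has 10 carbons, so the parent hydride is decane.
A C≡C triple bond in the chain gives the infix -yne-.
The numbering direction is chosen so that numbering from this end puts the triple bond at C-2 rather than C-8.
This places the triple bond between C-2 and C-3.
Assembling the pieces gives dec-2-yne.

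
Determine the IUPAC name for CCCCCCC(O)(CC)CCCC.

5-ethylundecan-5-ol

The longest chain bearing the –OH group is 11 carbons long (undecane).
The highest-priority functional group is an alcohol (–OH), so the name ends in -ol.
Choose the numbering such that numbering from this end puts the hydroxyl group at C-5 rather than C-7.
This places the hydroxyl at C-5; an ethyl group at C-5.
The name is 5-ethylundecan-5-ol.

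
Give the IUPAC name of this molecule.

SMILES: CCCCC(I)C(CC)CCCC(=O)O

The longest carbon chain that includes the –COOH group has 10 carbons, so the parent hydride is decane.
The principal characteristic group is a carboxylic acid (terminal –COOH), named with the suffix -oic acid.
The numbering direction is chosen so that the carboxylic acid carbon is C-1 by definition.
This places an ethyl group at C-5; an iodo group at C-6.
Substituent prefixes are cited in alphabetical order (multiplying prefixes like di-/tri- are ignored for ordering).
Assembling the pieces gives 5-ethyl-6-iododecanoic acid.

5-ethyl-6-iododecanoic acid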